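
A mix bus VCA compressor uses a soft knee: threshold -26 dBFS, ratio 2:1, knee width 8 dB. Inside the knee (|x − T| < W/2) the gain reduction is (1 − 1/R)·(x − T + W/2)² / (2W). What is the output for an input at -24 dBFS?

x − T + W/2 = -24 − (-26) + 4 = 6.
GR = (1 − 1/2) × 6² / 16 = 0.5 × 36 / 16 = 1.125 dB.
Output = -24 − 1.125 = -25.125 dBFS.

-25.125 dBFS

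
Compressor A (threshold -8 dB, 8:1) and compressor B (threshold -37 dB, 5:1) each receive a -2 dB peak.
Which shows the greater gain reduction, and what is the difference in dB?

A: overshoot 6 dB → output overshoot 0.75 dB → GR 5.25 dB.
B: overshoot 35 dB → output overshoot 7 dB → GR 28 dB.
Difference: 22.75 dB in favour of B.

B, by 22.75 dB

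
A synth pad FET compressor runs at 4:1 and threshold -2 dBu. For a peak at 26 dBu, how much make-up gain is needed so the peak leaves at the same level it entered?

The peak compresses to -2 + 28/4 = 5 dBu.
To reach 26 dBu requires 26 − 5 = 21 dB of make-up.

21 dB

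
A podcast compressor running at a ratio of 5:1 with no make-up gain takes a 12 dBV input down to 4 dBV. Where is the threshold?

Input is 10 dB above T (since output overshoot × R = input overshoot: (4 − T)·5 = 12 − T gives T = 2 dBV).
Check: 2 + (12 − 2)/5 = 2 + 2 = 4 dBV. ✓

2 dBV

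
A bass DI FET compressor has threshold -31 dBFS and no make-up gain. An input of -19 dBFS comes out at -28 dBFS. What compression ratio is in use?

Input overshoot = -19 − (-31) = 12 dB; output overshoot = -28 − (-31) = 3 dB.
Ratio = 12 / 3 = 4.

4:1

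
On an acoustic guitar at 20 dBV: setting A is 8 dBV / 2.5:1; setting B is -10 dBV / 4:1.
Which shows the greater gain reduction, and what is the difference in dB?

B, by 15.3 dB

A: GR = 12 − 12/2.5 = 7.2 dB.
B: GR = 30 − 30/4 = 22.5 dB.
B reduces 15.3 dB more.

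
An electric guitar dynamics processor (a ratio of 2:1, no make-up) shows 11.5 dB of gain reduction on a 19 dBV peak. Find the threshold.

-4 dBV

Input is 23 dB above T (since output overshoot × R = input overshoot: (7.5 − T)·2 = 19 − T gives T = -4 dBV).
Check: -4 + (19 − (-4))/2 = -4 + 11.5 = 7.5 dBV. ✓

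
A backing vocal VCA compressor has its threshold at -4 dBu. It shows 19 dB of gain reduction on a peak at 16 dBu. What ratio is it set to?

20:1

Input overshoot = 16 − (-4) = 20 dB.
Output overshoot = 20 − 19 = 1 dB.
Ratio = input overshoot / output overshoot = 20 / 1 = 20.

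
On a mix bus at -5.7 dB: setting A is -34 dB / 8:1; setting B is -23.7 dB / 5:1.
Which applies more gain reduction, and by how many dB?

A, by 10.3625 dB

A: GR = 28.3 − 28.3/8 = 24.7625 dB.
B: GR = 18 − 18/5 = 14.4 dB.
Difference: 10.3625 dB in favour of A.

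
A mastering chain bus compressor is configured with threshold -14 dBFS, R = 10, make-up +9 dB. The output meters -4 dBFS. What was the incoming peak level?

-4 dBFS

Before make-up, the level was -4 − 9 = -13 dBFS.
The compressed level sits -13 − (-14) = 1 dB over threshold.
Input overshoot = R × output overshoot = 10 dB → input = -14 + 10 = -4 dBFS.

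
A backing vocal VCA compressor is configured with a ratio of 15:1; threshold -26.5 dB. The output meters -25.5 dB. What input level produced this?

-11.5 dB

Post-compression overshoot = -25.5 − (-26.5) = 1 dB.
Input overshoot = R × output overshoot = 15 dB → input = -26.5 + 15 = -11.5 dB.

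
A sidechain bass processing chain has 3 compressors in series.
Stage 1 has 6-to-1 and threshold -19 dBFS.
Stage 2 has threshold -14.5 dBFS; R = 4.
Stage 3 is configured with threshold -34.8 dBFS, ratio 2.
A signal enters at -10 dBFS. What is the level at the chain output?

Stage 1: overshoot 9 dB → 9/6 = 1.5 dB → -17.5 dBFS.
Stage 2: -17.5 dBFS ≤ -14.5 dBFS, so stage 2 doesn't engage; output -17.5 dBFS.
Stage 3: -17.5 dBFS is 17.3 dB over -34.8 dBFS; at 2:1 that becomes 8.65 dB over, giving -26.15 dBFS.

-26.15 dBFS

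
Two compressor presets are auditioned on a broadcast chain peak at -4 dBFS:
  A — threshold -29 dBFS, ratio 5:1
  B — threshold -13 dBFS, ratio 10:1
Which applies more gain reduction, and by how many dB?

A: overshoot 25 dB → output overshoot 5 dB → GR 20 dB.
B: overshoot 9 dB → output overshoot 0.9 dB → GR 8.1 dB.
Difference: 11.9 dB in favour of A.

A, by 11.9 dB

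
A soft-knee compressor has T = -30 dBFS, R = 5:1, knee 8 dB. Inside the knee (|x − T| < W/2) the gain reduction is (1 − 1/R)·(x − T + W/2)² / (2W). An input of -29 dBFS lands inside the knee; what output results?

x − T + W/2 = -29 − (-30) + 4 = 5.
GR = (1 − 1/5) × 5² / 16 = 0.8 × 25 / 16 = 1.25 dB.
Output = -29 − 1.25 = -30.25 dBFS.

-30.25 dBFS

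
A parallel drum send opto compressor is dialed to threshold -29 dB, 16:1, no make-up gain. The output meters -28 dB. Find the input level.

-13 dB

The compressed level sits -28 − (-29) = 1 dB over threshold.
Before 16:1 compression the overshoot was 1 × 16 = 16 dB, so input = -29 + 16 = -13 dB.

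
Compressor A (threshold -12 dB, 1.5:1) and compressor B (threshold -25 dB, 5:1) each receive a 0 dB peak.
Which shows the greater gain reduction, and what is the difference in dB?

B, by 16 dB

A: GR = 12 − 12/1.5 = 4 dB.
B: GR = 25 − 25/5 = 20 dB.
B reduces 16 dB more.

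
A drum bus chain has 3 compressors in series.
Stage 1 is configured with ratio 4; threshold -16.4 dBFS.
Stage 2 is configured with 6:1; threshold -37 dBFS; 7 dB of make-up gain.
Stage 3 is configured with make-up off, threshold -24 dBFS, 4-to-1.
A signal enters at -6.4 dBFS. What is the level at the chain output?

Stage 1: -6.4 dBFS is 10 dB over -16.4 dBFS; at 4:1 that becomes 2.5 dB over, giving -13.9 dBFS.
Stage 2: overshoot 23.1 dB → 23.1/6 = 3.85 dB → -33.15 dBFS; +7 dB make-up → -26.15 dBFS.
Stage 3: -26.15 dBFS is at or below the -24 dBFS threshold — no compression; output -26.15 dBFS.

-26.15 dBFS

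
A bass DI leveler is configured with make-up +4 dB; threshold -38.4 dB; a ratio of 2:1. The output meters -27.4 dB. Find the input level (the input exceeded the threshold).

-24.4 dB

Before make-up, the level was -27.4 − 4 = -31.4 dB.
Post-compression overshoot = -31.4 − (-38.4) = 7 dB.
Before 2:1 compression the overshoot was 7 × 2 = 14 dB, so input = -38.4 + 14 = -24.4 dB.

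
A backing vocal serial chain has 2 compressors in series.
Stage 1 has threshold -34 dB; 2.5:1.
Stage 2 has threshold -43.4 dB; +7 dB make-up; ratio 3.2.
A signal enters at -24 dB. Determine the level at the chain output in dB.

-32.2125 dB

Stage 1: overshoot 10 dB → 10/2.5 = 4 dB → -30 dB.
Stage 2: 13.4 dB above -43.4 dB, reduced 3.2:1 to 4.1875 dB above → -39.2125 dB; +7 dB make-up → -32.2125 dB.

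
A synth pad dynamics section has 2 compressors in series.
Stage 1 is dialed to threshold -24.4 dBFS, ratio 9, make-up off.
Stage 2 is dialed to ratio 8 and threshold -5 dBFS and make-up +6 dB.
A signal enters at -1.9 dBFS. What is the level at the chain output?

Stage 1: overshoot 22.5 dB → 22.5/9 = 2.5 dB → -21.9 dBFS.
Stage 2: -21.9 dBFS ≤ -5 dBFS, so stage 2 doesn't engage; make-up brings it to -15.9 dBFS.

-15.9 dBFS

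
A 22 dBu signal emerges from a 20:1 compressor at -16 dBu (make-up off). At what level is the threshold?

-18 dBu

Input is 40 dB above T (since output overshoot × R = input overshoot: (-16 − T)·20 = 22 − T gives T = -18 dBu).
Check: -18 + (22 − (-18))/20 = -18 + 2 = -16 dBu. ✓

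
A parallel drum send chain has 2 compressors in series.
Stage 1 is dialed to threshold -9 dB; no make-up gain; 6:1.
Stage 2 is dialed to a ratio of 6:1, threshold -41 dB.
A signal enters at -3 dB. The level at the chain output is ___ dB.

-35.5 dB

Stage 1: overshoot 6 dB → 6/6 = 1 dB → -8 dB.
Stage 2: -8 dB is 33 dB over -41 dB; at 6:1 that becomes 5.5 dB over, giving -35.5 dB.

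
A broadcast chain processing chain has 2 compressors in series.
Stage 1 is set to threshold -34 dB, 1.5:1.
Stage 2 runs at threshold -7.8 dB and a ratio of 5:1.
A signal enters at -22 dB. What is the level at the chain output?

Stage 1: -22 dB is 12 dB over -34 dB; at 1.5:1 that becomes 8 dB over, giving -26 dB.
Stage 2: -26 dB is at or below the -7.8 dB threshold — no compression; output -26 dB.

-26 dB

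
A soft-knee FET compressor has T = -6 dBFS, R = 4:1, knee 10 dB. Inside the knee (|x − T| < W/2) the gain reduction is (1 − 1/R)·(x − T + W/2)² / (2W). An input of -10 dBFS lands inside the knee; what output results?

x − T + W/2 = -10 − (-6) + 5 = 1.
GR = (1 − 1/4) × 1² / 20 = 0.75 × 1 / 20 = 0.0375 dB.
Output = -10 − 0.0375 = -10.0375 dBFS.

-10.0375 dBFS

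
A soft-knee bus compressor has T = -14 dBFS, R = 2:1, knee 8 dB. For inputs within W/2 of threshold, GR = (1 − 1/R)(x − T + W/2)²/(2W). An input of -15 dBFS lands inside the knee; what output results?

-15.28125 dBFS

x − T + W/2 = -15 − (-14) + 4 = 3.
GR = (1 − 1/2) × 3² / 16 = 0.5 × 9 / 16 = 0.28125 dB.
Output = -15 − 0.28125 = -15.28125 dBFS.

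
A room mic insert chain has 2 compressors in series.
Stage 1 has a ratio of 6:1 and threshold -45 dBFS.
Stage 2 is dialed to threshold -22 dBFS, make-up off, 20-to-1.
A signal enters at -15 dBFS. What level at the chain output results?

Stage 1: 30 dB above -45 dBFS, reduced 6:1 to 5 dB above → -40 dBFS.
Stage 2: below threshold (-40 ≤ -22); passes unchanged; output -40 dBFS.

-40 dBFS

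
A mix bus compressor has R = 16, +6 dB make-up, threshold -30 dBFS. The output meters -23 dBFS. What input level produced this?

-14 dBFS

Stripping the +6 dB make-up gives -29 dBFS at the gain stage.
The compressed level sits -29 − (-30) = 1 dB over threshold.
Input overshoot = R × output overshoot = 16 dB → input = -30 + 16 = -14 dBFS.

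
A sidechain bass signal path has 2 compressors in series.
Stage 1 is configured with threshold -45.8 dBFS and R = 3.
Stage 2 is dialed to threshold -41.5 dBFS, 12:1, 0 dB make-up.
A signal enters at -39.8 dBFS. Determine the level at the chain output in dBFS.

-43.8 dBFS

Stage 1: -39.8 dBFS is 6 dB over -45.8 dBFS; at 3:1 that becomes 2 dB over, giving -43.8 dBFS.
Stage 2: -43.8 dBFS is at or below the -41.5 dBFS threshold — no compression; output -43.8 dBFS.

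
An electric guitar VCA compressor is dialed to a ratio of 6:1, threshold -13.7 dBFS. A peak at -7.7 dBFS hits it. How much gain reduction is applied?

5 dB

The signal is 6 dB above threshold.
At 6:1, output sits 6/6 = 1 dB above threshold.
Gain reduction = 6 − 1 = 5 dB.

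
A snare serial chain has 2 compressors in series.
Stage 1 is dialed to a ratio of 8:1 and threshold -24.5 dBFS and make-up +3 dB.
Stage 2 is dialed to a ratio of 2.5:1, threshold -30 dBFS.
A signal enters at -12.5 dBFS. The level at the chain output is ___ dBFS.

-26 dBFS

Stage 1: overshoot 12 dB → 12/8 = 1.5 dB → -23 dBFS; +3 dB make-up → -20 dBFS.
Stage 2: overshoot 10 dB → 10/2.5 = 4 dB → -26 dBFS.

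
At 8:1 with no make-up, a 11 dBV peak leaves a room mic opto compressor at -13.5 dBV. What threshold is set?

-17 dBV

Let T be the threshold. Output overshoot = (input overshoot)/R, so -13.5 − T = (11 − T)/8.
8·(-13.5 − T) = 11 − T → 7·T = -108 − 11 = -119.
T = -119/7 = -17 dBV.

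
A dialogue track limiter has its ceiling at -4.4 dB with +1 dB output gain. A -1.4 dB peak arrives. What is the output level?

At ∞:1, everything above -4.4 dB is held at the ceiling.
Output gain then adds 1 dB: -4.4 + 1 = -3.4 dB.

-3.4 dB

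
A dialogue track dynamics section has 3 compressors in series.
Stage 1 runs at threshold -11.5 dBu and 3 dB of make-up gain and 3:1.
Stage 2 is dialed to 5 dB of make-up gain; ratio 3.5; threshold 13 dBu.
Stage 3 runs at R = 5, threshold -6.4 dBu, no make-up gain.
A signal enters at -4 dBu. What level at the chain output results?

Stage 1: overshoot 7.5 dB → 7.5/3 = 2.5 dB → -9 dBu; +3 dB make-up → -6 dBu.
Stage 2: -6 dBu is at or below the 13 dBu threshold — no compression; make-up brings it to -1 dBu.
Stage 3: 5.4 dB above -6.4 dBu, reduced 5:1 to 1.08 dB above → -5.32 dBu.

-5.32 dBu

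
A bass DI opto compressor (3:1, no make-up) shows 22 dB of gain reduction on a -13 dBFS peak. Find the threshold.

-46 dBFS

Gain reduction = -13 − (-35) = 22 dB; output overshoot = GR / (R − 1) = 22 / 2 = 11 dB.
Threshold = output − output overshoot = -35 − 11 = -46 dBFS.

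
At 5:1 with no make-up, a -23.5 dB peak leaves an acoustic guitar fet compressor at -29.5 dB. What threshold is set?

Input is 7.5 dB above T (since output overshoot × R = input overshoot: (-29.5 − T)·5 = -23.5 − T gives T = -31 dB).
Check: -31 + (-23.5 − (-31))/5 = -31 + 1.5 = -29.5 dB. ✓

-31 dB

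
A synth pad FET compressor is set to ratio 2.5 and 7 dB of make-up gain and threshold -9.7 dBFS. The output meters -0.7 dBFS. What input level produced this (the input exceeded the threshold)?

Stripping the +7 dB make-up gives -7.7 dBFS at the gain stage.
Post-compression overshoot = -7.7 − (-9.7) = 2 dB.
Input overshoot = R × output overshoot = 5 dB → input = -9.7 + 5 = -4.7 dBFS.

-4.7 dBFS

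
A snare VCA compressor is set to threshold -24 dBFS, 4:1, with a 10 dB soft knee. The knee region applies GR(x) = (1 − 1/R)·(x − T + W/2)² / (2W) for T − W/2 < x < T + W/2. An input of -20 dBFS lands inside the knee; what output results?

x − T + W/2 = -20 − (-24) + 5 = 9.
GR = (1 − 1/4) × 9² / 20 = 0.75 × 81 / 20 = 3.0375 dB.
Output = -20 − 3.0375 = -23.0375 dBFS.

-23.0375 dBFS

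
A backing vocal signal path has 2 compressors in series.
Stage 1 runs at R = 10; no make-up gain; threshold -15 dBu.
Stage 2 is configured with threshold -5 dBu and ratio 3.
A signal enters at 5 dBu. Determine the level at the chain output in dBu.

Stage 1: 20 dB above -15 dBu, reduced 10:1 to 2 dB above → -13 dBu.
Stage 2: -13 dBu is at or below the -5 dBu threshold — no compression; output -13 dBu.

-13 dBu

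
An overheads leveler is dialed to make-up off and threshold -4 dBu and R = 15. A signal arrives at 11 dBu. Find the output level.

-3 dBu

Overshoot: 11 − (-4) = 15 dB.
The 15 dB excess becomes 1 dB after 15:1 reduction.
That puts the output at -3 dBu.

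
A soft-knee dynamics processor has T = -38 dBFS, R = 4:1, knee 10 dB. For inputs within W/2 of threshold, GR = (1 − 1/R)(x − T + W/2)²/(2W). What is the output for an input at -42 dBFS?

x − T + W/2 = -42 − (-38) + 5 = 1.
GR = (1 − 1/4) × 1² / 20 = 0.75 × 1 / 20 = 0.0375 dB.
Output = -42 − 0.0375 = -42.0375 dBFS.

-42.0375 dBFS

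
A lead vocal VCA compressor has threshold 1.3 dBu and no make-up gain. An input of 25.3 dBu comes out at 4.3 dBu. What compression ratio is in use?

Input overshoot = 25.3 − 1.3 = 24 dB; output overshoot = 4.3 − 1.3 = 3 dB.
Ratio = 24 / 3 = 8.

8:1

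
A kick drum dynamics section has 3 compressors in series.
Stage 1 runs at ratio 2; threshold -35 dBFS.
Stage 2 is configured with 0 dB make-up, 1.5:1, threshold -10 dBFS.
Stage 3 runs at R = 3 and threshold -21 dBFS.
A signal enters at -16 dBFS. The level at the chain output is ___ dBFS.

-25.5 dBFS

Stage 1: 19 dB above -35 dBFS, reduced 2:1 to 9.5 dB above → -25.5 dBFS.
Stage 2: -25.5 dBFS ≤ -10 dBFS, so stage 2 doesn't engage; output -25.5 dBFS.
Stage 3: below threshold (-25.5 ≤ -21); passes unchanged; output -25.5 dBFS.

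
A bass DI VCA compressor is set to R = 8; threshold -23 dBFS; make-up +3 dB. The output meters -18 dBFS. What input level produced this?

-7 dBFS

Remove make-up: -18 − 3 = -21 dBFS.
The compressed level sits -21 − (-23) = 2 dB over threshold.
Undo the ratio: input overshoot = 2 × 8 = 16 dB, giving input = -7 dBFS.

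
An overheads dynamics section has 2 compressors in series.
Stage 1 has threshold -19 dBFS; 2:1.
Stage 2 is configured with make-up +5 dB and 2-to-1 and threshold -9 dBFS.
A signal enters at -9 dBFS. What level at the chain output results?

-9 dBFS

Stage 1: -9 dBFS is 10 dB over -19 dBFS; at 2:1 that becomes 5 dB over, giving -14 dBFS.
Stage 2: -14 dBFS ≤ -9 dBFS, so stage 2 doesn't engage; make-up brings it to -9 dBFS.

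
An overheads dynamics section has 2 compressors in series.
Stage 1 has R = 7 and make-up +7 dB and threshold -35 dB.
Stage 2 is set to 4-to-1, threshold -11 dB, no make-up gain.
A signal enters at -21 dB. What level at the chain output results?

Stage 1: overshoot 14 dB → 14/7 = 2 dB → -33 dB; +7 dB make-up → -26 dB.
Stage 2: -26 dB is at or below the -11 dB threshold — no compression; output -26 dB.

-26 dB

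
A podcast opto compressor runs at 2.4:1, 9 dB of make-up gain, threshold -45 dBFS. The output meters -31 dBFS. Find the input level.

-33 dBFS

Stripping the +9 dB make-up gives -40 dBFS at the gain stage.
The compressed level sits -40 − (-45) = 5 dB over threshold.
Before 2.4:1 compression the overshoot was 5 × 2.4 = 12 dB, so input = -45 + 12 = -33 dBFS.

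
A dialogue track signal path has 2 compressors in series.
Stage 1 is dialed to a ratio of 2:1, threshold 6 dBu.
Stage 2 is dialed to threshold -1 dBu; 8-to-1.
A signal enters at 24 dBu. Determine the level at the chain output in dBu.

1 dBu

Stage 1: 24 dBu is 18 dB over 6 dBu; at 2:1 that becomes 9 dB over, giving 15 dBu.
Stage 2: 15 dBu is 16 dB over -1 dBu; at 8:1 that becomes 2 dB over, giving 1 dBu.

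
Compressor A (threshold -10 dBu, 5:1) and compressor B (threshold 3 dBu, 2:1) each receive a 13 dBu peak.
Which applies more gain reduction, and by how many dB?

A, by 13.4 dB

A: 23 dB over, compressed to 4.6 dB over, so 18.4 dB of GR.
B: 10 dB over, compressed to 5 dB over, so 5 dB of GR.
Difference: 13.4 dB in favour of A.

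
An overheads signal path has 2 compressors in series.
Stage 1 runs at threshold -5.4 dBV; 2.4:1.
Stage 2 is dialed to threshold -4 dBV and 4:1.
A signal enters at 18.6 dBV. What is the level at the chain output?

-1.85 dBV

Stage 1: 24 dB above -5.4 dBV, reduced 2.4:1 to 10 dB above → 4.6 dBV.
Stage 2: overshoot 8.6 dB → 8.6/4 = 2.15 dB → -1.85 dBV.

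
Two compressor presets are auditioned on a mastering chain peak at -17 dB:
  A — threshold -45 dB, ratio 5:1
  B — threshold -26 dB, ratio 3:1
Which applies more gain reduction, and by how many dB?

A: GR = 28 − 28/5 = 22.4 dB.
B: GR = 9 − 9/3 = 6 dB.
A reduces 16.4 dB more.

A, by 16.4 dB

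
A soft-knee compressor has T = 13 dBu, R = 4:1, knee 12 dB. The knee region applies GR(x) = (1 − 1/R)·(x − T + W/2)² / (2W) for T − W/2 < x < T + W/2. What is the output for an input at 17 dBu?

x − T + W/2 = 17 − 13 + 6 = 10.
GR = (1 − 1/4) × 10² / 24 = 0.75 × 100 / 24 = 3.125 dB.
Output = 17 − 3.125 = 13.875 dBu.

13.875 dBu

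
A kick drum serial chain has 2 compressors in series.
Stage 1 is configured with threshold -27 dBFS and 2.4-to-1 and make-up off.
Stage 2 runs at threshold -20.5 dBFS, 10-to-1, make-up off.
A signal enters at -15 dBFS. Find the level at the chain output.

Stage 1: -15 dBFS is 12 dB over -27 dBFS; at 2.4:1 that becomes 5 dB over, giving -22 dBFS.
Stage 2: -22 dBFS ≤ -20.5 dBFS, so stage 2 doesn't engage; output -22 dBFS.

-22 dBFS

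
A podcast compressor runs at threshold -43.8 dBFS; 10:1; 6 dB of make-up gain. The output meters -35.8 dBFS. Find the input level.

-23.8 dBFS

Stripping the +6 dB make-up gives -41.8 dBFS at the gain stage.
The compressed level sits -41.8 − (-43.8) = 2 dB over threshold.
Undo the ratio: input overshoot = 2 × 10 = 20 dB, giving input = -23.8 dBFS.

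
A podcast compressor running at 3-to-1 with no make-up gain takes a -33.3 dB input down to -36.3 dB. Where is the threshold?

-37.8 dB

Input is 4.5 dB above T (since output overshoot × R = input overshoot: (-36.3 − T)·3 = -33.3 − T gives T = -37.8 dB).
Check: -37.8 + (-33.3 − (-37.8))/3 = -37.8 + 1.5 = -36.3 dB. ✓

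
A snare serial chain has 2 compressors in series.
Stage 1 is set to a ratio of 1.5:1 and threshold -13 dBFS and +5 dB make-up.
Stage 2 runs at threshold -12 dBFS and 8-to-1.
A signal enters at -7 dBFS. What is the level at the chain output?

Stage 1: -7 dBFS is 6 dB over -13 dBFS; at 1.5:1 that becomes 4 dB over, giving -9 dBFS; +5 dB make-up → -4 dBFS.
Stage 2: 8 dB above -12 dBFS, reduced 8:1 to 1 dB above → -11 dBFS.

-11 dBFS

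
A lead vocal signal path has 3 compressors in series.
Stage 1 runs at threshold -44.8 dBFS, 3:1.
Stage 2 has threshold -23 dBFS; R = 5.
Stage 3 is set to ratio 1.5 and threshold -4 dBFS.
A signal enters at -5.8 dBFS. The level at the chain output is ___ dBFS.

Stage 1: 39 dB above -44.8 dBFS, reduced 3:1 to 13 dB above → -31.8 dBFS.
Stage 2: -31.8 dBFS ≤ -23 dBFS, so stage 2 doesn't engage; output -31.8 dBFS.
Stage 3: below threshold (-31.8 ≤ -4); passes unchanged; output -31.8 dBFS.

-31.8 dBFS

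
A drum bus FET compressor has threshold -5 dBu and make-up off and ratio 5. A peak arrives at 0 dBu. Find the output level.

-4 dBu

The input is 5 dB above the -5 dBu threshold.
At 5:1 the overshoot is divided by 5, leaving 1 dB above threshold.
So the level is -5 + 1 = -4 dBu.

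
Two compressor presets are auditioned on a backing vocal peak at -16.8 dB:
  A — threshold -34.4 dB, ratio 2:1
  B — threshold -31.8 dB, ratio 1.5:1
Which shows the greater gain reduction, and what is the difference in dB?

A, by 3.8 dB

A: 17.6 dB over, compressed to 8.8 dB over, so 8.8 dB of GR.
B: 15 dB over, compressed to 10 dB over, so 5 dB of GR.
A applies 3.8 dB more gain reduction.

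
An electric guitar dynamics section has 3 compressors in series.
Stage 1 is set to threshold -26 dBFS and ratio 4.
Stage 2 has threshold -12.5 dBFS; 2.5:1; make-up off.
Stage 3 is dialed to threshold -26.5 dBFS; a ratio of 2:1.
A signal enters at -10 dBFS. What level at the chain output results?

Stage 1: overshoot 16 dB → 16/4 = 4 dB → -22 dBFS.
Stage 2: below threshold (-22 ≤ -12.5); passes unchanged; output -22 dBFS.
Stage 3: overshoot 4.5 dB → 4.5/2 = 2.25 dB → -24.25 dBFS.

-24.25 dBFS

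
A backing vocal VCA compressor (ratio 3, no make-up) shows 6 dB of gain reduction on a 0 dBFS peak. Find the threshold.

Let T be the threshold. Output overshoot = (input overshoot)/R, so -6 − T = (0 − T)/3.
3·(-6 − T) = 0 − T → 2·T = -18 − 0 = -18.
T = -18/2 = -9 dBFS.

-9 dBFS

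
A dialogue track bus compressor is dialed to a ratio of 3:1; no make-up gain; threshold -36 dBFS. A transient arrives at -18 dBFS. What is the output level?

Overshoot: -18 − (-36) = 18 dB.
The 18 dB excess becomes 6 dB after 3:1 reduction.
Output = -36 + 6 = -30 dBFS.

-30 dBFS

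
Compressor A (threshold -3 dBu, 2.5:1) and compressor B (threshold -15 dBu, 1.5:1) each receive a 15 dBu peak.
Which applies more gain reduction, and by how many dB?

A: overshoot 18 dB → output overshoot 7.2 dB → GR 10.8 dB.
B: overshoot 30 dB → output overshoot 20 dB → GR 10 dB.
A reduces 0.8 dB more.

A, by 0.8 dB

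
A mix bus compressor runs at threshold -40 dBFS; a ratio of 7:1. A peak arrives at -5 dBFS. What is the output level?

-35 dBFS

-5 dBFS sits 35 dB over threshold.
At 7:1 the overshoot is divided by 7, leaving 5 dB above threshold.
So the level is -40 + 5 = -35 dBFS.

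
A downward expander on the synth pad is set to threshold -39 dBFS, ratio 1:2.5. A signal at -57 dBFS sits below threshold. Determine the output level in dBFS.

-84 dBFS

Below threshold, a 1:2.5 expander applies gain = (2.5−1)×(T − x) of attenuation.
(2.5−1) × 18 = 27 dB, so output = -57 − 27 = -84 dBFS.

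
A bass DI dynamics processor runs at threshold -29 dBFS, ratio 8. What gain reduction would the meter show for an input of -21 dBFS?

7 dB

-21 dBFS exceeds the threshold by 8 dB.
At 8:1, output sits 8/8 = 1 dB above threshold.
GR = overshoot in − overshoot out = 8 − 1 = 7 dB.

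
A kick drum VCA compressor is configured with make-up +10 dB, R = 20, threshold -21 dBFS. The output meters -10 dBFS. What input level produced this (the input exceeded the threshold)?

-1 dBFS

Stripping the +10 dB make-up gives -20 dBFS at the gain stage.
Post-compression overshoot = -20 − (-21) = 1 dB.
Before 20:1 compression the overshoot was 1 × 20 = 20 dB, so input = -21 + 20 = -1 dBFS.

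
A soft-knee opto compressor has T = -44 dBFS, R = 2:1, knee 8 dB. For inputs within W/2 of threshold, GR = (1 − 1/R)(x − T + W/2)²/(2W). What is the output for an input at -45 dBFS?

x − T + W/2 = -45 − (-44) + 4 = 3.
GR = (1 − 1/2) × 3² / 16 = 0.5 × 9 / 16 = 0.28125 dB.
Output = -45 − 0.28125 = -45.28125 dBFS.

-45.28125 dBFS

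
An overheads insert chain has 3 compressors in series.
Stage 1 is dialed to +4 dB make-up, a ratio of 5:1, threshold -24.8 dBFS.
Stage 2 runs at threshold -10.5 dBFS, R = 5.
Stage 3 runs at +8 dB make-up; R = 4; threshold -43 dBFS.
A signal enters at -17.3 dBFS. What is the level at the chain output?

-29.075 dBFS

Stage 1: overshoot 7.5 dB → 7.5/5 = 1.5 dB → -23.3 dBFS; +4 dB make-up → -19.3 dBFS.
Stage 2: below threshold (-19.3 ≤ -10.5); passes unchanged; output -19.3 dBFS.
Stage 3: -19.3 dBFS is 23.7 dB over -43 dBFS; at 4:1 that becomes 5.925 dB over, giving -37.075 dBFS; +8 dB make-up → -29.075 dBFS.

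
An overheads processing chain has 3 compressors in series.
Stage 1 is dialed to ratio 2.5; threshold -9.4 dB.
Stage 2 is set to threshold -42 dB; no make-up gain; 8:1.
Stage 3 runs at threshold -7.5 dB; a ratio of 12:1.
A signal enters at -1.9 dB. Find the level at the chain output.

Stage 1: 7.5 dB above -9.4 dB, reduced 2.5:1 to 3 dB above → -6.4 dB.
Stage 2: -6.4 dB is 35.6 dB over -42 dB; at 8:1 that becomes 4.45 dB over, giving -37.55 dB.
Stage 3: -37.55 dB ≤ -7.5 dB, so stage 3 doesn't engage; output -37.55 dB.

-37.55 dB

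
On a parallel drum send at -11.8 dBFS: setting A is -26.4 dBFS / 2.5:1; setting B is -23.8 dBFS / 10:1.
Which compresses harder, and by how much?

A: GR = 14.6 − 14.6/2.5 = 8.76 dB.
B: GR = 12 − 12/10 = 10.8 dB.
B applies 2.04 dB more gain reduction.

B, by 2.04 dB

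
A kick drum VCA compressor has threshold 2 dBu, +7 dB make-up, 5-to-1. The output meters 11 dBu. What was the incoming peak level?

Remove make-up: 11 − 7 = 4 dBu.
The compressed level sits 4 − 2 = 2 dB over threshold.
Input overshoot = R × output overshoot = 10 dB → input = 2 + 10 = 12 dBu.

12 dBu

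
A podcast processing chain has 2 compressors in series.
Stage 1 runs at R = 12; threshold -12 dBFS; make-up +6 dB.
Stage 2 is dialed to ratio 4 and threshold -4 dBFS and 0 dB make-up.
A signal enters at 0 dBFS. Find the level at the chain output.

-5 dBFS

Stage 1: 0 dBFS is 12 dB over -12 dBFS; at 12:1 that becomes 1 dB over, giving -11 dBFS; +6 dB make-up → -5 dBFS.
Stage 2: -5 dBFS ≤ -4 dBFS, so stage 2 doesn't engage; output -5 dBFS.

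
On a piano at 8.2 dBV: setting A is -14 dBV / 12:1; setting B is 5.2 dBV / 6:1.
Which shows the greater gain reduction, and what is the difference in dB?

A, by 17.85 dB

A: GR = 22.2 − 22.2/12 = 20.35 dB.
B: GR = 3 − 3/6 = 2.5 dB.
Difference: 17.85 dB in favour of A.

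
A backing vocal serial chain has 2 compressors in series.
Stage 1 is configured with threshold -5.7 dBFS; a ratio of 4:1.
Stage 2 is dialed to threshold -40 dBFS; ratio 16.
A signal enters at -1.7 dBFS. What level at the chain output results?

-37.79375 dBFS

Stage 1: -1.7 dBFS is 4 dB over -5.7 dBFS; at 4:1 that becomes 1 dB over, giving -4.7 dBFS.
Stage 2: -4.7 dBFS is 35.3 dB over -40 dBFS; at 16:1 that becomes 2.20625 dB over, giving -37.79375 dBFS.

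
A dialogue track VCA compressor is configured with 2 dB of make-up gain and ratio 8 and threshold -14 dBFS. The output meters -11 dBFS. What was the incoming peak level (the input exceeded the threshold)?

Remove make-up: -11 − 2 = -13 dBFS.
Post-compression overshoot = -13 − (-14) = 1 dB.
Before 8:1 compression the overshoot was 1 × 8 = 8 dB, so input = -14 + 8 = -6 dBFS.

-6 dBFS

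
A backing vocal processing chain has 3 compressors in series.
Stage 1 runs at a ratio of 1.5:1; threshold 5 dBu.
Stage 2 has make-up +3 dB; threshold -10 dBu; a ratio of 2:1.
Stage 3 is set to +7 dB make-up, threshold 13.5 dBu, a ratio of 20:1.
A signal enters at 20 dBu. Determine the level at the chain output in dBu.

12.5 dBu

Stage 1: 15 dB above 5 dBu, reduced 1.5:1 to 10 dB above → 15 dBu.
Stage 2: overshoot 25 dB → 25/2 = 12.5 dB → 2.5 dBu; +3 dB make-up → 5.5 dBu.
Stage 3: 5.5 dBu ≤ 13.5 dBu, so stage 3 doesn't engage; make-up brings it to 12.5 dBu.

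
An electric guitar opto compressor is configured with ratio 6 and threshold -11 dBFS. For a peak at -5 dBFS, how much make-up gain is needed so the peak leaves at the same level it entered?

Without make-up, output = threshold + overshoot/6 = -11 + 1 = -10 dBFS.
Gap to target: 5 dB.

5 dB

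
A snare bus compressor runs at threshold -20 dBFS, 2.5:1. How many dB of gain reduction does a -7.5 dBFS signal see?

7.5 dB

Overshoot = -7.5 − (-20) = 12.5 dB.
At 2.5:1, output sits 12.5/2.5 = 5 dB above threshold.
So the signal is attenuated by 12.5 − 5 = 7.5 dB.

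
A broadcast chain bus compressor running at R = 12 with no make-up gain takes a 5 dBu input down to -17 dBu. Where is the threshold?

-19 dBu

Let T be the threshold. Output overshoot = (input overshoot)/R, so -17 − T = (5 − T)/12.
12·(-17 − T) = 5 − T → 11·T = -204 − 5 = -209.
T = -209/11 = -19 dBu.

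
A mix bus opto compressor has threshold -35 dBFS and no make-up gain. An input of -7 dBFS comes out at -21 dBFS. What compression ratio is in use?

Input overshoot = -7 − (-35) = 28 dB; output overshoot = -21 − (-35) = 14 dB.
Ratio = 28 / 14 = 2.

2:1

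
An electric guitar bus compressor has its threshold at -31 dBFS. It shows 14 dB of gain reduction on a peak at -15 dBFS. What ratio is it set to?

Input overshoot = -15 − (-31) = 16 dB.
Output overshoot = 16 − 14 = 2 dB.
Ratio = input overshoot / output overshoot = 16 / 2 = 8.

8:1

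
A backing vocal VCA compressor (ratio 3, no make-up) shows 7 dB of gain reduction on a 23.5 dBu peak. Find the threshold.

13 dBu

Let T be the threshold. Output overshoot = (input overshoot)/R, so 16.5 − T = (23.5 − T)/3.
3·(16.5 − T) = 23.5 − T → 2·T = 49.5 − 23.5 = 26.
T = 26/2 = 13 dBu.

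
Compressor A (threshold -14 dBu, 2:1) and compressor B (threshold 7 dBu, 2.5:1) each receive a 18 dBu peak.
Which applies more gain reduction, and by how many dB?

A, by 9.4 dB

A: 32 dB over, compressed to 16 dB over, so 16 dB of GR.
B: 11 dB over, compressed to 4.4 dB over, so 6.6 dB of GR.
Difference: 9.4 dB in favour of A.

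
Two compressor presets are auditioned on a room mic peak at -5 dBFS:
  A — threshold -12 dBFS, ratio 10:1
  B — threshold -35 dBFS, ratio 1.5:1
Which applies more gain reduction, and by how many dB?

B, by 3.7 dB

A: 7 dB over, compressed to 0.7 dB over, so 6.3 dB of GR.
B: 30 dB over, compressed to 20 dB over, so 10 dB of GR.
B applies 3.7 dB more gain reduction.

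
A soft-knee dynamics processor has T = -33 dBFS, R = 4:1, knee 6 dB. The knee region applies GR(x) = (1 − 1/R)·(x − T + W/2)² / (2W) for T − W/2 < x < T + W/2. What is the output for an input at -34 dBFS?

x − T + W/2 = -34 − (-33) + 3 = 2.
GR = (1 − 1/4) × 2² / 12 = 0.75 × 4 / 12 = 0.25 dB.
Output = -34 − 0.25 = -34.25 dBFS.

-34.25 dBFS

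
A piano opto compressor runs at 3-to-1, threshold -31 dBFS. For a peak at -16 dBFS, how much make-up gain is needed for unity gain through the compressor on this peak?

Without make-up, output = threshold + overshoot/3 = -31 + 5 = -26 dBFS.
Gap to target: 10 dB.

10 dB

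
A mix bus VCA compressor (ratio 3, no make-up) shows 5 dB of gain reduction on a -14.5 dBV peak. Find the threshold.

-22 dBV

Gain reduction = -14.5 − (-19.5) = 5 dB; output overshoot = GR / (R − 1) = 5 / 2 = 2.5 dB.
Threshold = output − output overshoot = -19.5 − 2.5 = -22 dBV.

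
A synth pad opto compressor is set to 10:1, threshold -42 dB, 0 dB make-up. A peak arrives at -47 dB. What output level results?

-47 dB is 5 dB below the -42 dB threshold, so no gain reduction is applied.
Output = input = -47 dB.

-47 dB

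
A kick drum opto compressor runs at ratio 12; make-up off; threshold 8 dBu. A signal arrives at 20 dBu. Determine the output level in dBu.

9 dBu

The input is 12 dB above the 8 dBu threshold.
The 12 dB excess becomes 1 dB after 12:1 reduction.
Output = 8 + 1 = 9 dBu.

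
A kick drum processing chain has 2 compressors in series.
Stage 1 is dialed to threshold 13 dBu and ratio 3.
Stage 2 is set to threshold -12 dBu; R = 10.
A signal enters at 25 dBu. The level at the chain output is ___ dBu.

Stage 1: 12 dB above 13 dBu, reduced 3:1 to 4 dB above → 17 dBu.
Stage 2: 29 dB above -12 dBu, reduced 10:1 to 2.9 dB above → -9.1 dBu.

-9.1 dBu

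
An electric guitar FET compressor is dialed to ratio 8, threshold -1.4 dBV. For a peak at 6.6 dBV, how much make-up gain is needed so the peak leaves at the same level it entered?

7 dB

The peak compresses to -1.4 + 8/8 = -0.4 dBV.
To reach 6.6 dBV requires 6.6 − (-0.4) = 7 dB of make-up.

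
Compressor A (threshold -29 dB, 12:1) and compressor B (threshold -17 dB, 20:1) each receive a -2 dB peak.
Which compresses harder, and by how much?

A: overshoot 27 dB → output overshoot 2.25 dB → GR 24.75 dB.
B: overshoot 15 dB → output overshoot 0.75 dB → GR 14.25 dB.
Difference: 10.5 dB in favour of A.

A, by 10.5 dB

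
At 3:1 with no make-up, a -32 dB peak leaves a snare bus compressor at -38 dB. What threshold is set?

-41 dB

Let T be the threshold. Output overshoot = (input overshoot)/R, so -38 − T = (-32 − T)/3.
3·(-38 − T) = -32 − T → 2·T = -114 − (-32) = -82.
T = -82/2 = -41 dB.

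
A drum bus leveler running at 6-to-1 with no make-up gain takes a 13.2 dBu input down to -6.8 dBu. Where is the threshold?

-10.8 dBu

Input is 24 dB above T (since output overshoot × R = input overshoot: (-6.8 − T)·6 = 13.2 − T gives T = -10.8 dBu).
Check: -10.8 + (13.2 − (-10.8))/6 = -10.8 + 4 = -6.8 dBu. ✓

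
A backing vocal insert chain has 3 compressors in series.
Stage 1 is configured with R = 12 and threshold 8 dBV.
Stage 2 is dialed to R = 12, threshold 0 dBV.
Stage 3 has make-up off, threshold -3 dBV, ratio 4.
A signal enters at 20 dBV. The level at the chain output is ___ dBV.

Stage 1: overshoot 12 dB → 12/12 = 1 dB → 9 dBV.
Stage 2: 9 dB above 0 dBV, reduced 12:1 to 0.75 dB above → 0.75 dBV.
Stage 3: 3.75 dB above -3 dBV, reduced 4:1 to 0.9375 dB above → -2.0625 dBV.

-2.0625 dBV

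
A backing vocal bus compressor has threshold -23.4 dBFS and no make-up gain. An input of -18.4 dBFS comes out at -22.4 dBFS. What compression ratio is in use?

Input overshoot = -18.4 − (-23.4) = 5 dB; output overshoot = -22.4 − (-23.4) = 1 dB.
Ratio = 5 / 1 = 5.

5:1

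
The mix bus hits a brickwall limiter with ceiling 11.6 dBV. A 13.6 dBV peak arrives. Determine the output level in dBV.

11.6 dBV

The limiter clamps the peak to its 11.6 dBV ceiling.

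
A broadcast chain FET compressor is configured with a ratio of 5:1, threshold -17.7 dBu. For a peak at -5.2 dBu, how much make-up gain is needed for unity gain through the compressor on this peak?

The peak compresses to -17.7 + 12.5/5 = -15.2 dBu.
To reach -5.2 dBu requires -5.2 − (-15.2) = 10 dB of make-up.

10 dB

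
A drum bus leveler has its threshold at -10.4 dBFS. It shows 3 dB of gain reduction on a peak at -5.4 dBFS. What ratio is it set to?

2.5:1

Input overshoot = -5.4 − (-10.4) = 5 dB.
Output overshoot = 5 − 3 = 2 dB.
Ratio = input overshoot / output overshoot = 5 / 2 = 2.5.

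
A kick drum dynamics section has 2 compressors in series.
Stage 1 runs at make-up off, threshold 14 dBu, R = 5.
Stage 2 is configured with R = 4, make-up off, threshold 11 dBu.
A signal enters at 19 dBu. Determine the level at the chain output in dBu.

Stage 1: 19 dBu is 5 dB over 14 dBu; at 5:1 that becomes 1 dB over, giving 15 dBu.
Stage 2: 4 dB above 11 dBu, reduced 4:1 to 1 dB above → 12 dBu.

12 dBu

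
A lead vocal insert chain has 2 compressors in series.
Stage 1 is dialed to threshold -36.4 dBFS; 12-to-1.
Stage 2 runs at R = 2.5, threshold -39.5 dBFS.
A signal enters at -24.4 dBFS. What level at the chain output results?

-37.86 dBFS

Stage 1: 12 dB above -36.4 dBFS, reduced 12:1 to 1 dB above → -35.4 dBFS.
Stage 2: -35.4 dBFS is 4.1 dB over -39.5 dBFS; at 2.5:1 that becomes 1.64 dB over, giving -37.86 dBFS.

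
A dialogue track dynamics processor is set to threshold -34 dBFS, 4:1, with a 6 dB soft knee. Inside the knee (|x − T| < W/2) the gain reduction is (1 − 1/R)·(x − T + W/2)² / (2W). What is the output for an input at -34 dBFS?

-34.5625 dBFS

x − T + W/2 = -34 − (-34) + 3 = 3.
GR = (1 − 1/4) × 3² / 12 = 0.75 × 9 / 12 = 0.5625 dB.
Output = -34 − 0.5625 = -34.5625 dBFS.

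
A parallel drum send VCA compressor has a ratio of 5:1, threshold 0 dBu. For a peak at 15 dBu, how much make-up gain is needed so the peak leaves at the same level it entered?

12 dB

Without make-up, output = threshold + overshoot/5 = 0 + 3 = 3 dBu.
Gap to target: 12 dB.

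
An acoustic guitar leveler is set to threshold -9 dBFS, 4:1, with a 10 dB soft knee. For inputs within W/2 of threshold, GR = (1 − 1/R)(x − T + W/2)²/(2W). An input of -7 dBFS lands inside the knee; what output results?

-8.8375 dBFS

x − T + W/2 = -7 − (-9) + 5 = 7.
GR = (1 − 1/4) × 7² / 20 = 0.75 × 49 / 20 = 1.8375 dB.
Output = -7 − 1.8375 = -8.8375 dBFS.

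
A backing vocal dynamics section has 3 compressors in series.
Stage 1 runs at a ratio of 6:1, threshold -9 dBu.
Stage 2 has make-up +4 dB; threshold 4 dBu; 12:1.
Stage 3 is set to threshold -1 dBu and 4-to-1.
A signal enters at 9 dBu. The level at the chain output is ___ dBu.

Stage 1: 18 dB above -9 dBu, reduced 6:1 to 3 dB above → -6 dBu.
Stage 2: -6 dBu is at or below the 4 dBu threshold — no compression; make-up brings it to -2 dBu.
Stage 3: -2 dBu is at or below the -1 dBu threshold — no compression; output -2 dBu.

-2 dBu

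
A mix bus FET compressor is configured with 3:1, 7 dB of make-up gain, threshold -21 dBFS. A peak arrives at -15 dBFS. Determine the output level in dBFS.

The input is 6 dB above the -21 dBFS threshold.
At 3:1 the overshoot is divided by 3, leaving 2 dB above threshold.
Output = -21 + 2 = -19 dBFS; make-up adds 7 dB, giving -12 dBFS.

-12 dBFS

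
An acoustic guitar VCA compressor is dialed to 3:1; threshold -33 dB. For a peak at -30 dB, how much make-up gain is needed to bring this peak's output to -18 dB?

Without make-up, output = threshold + overshoot/3 = -33 + 1 = -32 dB.
Gap to target: 14 dB.

14 dB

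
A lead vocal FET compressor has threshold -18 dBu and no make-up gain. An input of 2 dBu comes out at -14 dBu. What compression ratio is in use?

5:1

Input overshoot = 2 − (-18) = 20 dB; output overshoot = -14 − (-18) = 4 dB.
Ratio = 20 / 4 = 5.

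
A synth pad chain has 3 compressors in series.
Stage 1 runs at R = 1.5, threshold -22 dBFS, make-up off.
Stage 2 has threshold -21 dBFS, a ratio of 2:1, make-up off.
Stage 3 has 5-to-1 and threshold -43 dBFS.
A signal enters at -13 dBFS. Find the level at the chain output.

Stage 1: overshoot 9 dB → 9/1.5 = 6 dB → -16 dBFS.
Stage 2: -16 dBFS is 5 dB over -21 dBFS; at 2:1 that becomes 2.5 dB over, giving -18.5 dBFS.
Stage 3: -18.5 dBFS is 24.5 dB over -43 dBFS; at 5:1 that becomes 4.9 dB over, giving -38.1 dBFS.

-38.1 dBFS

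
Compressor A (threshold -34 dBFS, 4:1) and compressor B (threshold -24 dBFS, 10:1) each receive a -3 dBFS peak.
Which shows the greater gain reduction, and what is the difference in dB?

A: GR = 31 − 31/4 = 23.25 dB.
B: GR = 21 − 21/10 = 18.9 dB.
A reduces 4.35 dB more.

A, by 4.35 dB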